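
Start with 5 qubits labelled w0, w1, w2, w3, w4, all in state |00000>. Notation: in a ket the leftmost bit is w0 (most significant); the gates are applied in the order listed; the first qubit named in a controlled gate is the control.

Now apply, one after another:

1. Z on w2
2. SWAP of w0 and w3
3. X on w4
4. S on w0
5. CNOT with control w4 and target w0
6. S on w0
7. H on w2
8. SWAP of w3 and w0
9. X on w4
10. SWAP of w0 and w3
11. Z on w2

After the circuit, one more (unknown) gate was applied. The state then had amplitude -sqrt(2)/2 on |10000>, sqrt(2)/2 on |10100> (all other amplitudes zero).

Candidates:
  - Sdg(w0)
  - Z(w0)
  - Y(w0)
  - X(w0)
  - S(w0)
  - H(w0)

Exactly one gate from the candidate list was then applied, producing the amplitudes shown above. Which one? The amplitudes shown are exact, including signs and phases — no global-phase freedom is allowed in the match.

The applied gate was S(w0).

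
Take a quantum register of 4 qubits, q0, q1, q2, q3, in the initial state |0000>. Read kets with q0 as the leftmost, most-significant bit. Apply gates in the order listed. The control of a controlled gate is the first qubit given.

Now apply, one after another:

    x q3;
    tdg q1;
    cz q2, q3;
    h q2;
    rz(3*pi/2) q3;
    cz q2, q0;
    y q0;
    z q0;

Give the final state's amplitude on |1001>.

The amplitude on |1001> is sqrt(2)*exp(I*pi/4)/2.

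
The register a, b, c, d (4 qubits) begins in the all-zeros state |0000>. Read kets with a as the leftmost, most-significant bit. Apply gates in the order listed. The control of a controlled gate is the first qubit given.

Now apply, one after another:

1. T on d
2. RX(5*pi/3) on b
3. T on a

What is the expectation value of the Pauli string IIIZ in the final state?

In the final state, IIIZ has expectation 1.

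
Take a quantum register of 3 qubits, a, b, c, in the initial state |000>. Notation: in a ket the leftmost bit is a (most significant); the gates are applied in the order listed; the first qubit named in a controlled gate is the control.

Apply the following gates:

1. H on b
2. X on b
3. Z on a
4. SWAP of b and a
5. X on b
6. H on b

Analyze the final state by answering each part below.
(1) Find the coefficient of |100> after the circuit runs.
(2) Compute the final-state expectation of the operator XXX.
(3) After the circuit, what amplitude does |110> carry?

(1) The final state's coefficient on |100> equals 1/2.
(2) The observable XXX averages to 0.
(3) |110> carries amplitude -1/2 in the final state.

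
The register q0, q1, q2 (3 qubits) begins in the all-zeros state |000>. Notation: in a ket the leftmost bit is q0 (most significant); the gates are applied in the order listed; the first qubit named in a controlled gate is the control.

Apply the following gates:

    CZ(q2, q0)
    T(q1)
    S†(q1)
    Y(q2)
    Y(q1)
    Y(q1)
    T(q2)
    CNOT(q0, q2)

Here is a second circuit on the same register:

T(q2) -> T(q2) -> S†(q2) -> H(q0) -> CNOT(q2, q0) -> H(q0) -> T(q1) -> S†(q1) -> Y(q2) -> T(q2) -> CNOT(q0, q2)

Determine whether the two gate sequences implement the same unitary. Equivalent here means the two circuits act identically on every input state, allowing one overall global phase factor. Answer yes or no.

Yes, they are equivalent — the unitaries differ by at most a global phase.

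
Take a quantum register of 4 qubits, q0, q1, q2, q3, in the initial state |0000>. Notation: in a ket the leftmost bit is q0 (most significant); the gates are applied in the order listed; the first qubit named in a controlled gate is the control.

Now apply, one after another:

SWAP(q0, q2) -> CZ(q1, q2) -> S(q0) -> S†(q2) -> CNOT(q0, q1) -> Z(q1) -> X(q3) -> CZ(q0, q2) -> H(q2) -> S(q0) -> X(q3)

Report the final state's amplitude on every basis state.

After the circuit, the state carries amplitude sqrt(2)/2 on |0000>, sqrt(2)/2 on |0010>, and 0 on every other basis state.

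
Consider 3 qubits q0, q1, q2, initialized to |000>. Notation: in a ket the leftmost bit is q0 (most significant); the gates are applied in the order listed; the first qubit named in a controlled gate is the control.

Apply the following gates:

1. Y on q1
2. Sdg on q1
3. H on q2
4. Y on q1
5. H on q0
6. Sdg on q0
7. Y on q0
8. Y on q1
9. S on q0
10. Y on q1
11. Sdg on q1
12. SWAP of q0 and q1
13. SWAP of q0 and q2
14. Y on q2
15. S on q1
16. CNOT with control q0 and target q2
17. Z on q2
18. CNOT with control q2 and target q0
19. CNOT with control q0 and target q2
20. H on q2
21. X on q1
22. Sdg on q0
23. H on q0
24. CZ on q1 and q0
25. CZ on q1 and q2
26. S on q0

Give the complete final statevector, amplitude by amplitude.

After the circuit, the state carries amplitude 0 on |000>, 1/2 on |001>, 0 on |010>, I/2 on |011>, 0 on |100>, -I/2 on |101>, 0 on |110>, -1/2 on |111>.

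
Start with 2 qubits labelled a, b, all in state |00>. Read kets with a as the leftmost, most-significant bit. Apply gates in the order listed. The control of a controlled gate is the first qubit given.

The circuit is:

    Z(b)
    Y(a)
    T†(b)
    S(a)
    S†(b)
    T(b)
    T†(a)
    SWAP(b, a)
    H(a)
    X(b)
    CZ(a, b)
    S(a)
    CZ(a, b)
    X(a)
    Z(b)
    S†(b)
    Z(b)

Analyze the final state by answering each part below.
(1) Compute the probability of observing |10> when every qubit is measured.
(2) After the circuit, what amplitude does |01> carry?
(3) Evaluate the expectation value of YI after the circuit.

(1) Outcome |10> occurs with probability 1/2.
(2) The final state's coefficient on |01> equals 0.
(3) The observable YI averages to -1.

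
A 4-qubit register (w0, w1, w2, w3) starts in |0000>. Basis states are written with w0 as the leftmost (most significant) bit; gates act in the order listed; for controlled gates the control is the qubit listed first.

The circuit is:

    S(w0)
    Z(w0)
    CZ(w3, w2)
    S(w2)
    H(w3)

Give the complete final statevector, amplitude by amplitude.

The final amplitudes are sqrt(2)/2 on |0000>, sqrt(2)/2 on |0001>, and 0 on every other basis state.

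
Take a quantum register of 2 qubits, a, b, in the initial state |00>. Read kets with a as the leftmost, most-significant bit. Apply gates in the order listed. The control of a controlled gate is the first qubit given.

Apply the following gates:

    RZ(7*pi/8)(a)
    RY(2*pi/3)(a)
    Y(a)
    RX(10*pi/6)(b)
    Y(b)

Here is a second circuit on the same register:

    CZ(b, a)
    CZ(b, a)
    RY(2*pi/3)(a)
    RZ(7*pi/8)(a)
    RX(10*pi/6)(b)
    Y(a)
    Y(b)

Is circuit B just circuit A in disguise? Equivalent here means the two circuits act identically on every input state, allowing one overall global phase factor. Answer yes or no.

No: there is an input state on which the two circuits produce genuinely different outputs (not merely differing by a phase).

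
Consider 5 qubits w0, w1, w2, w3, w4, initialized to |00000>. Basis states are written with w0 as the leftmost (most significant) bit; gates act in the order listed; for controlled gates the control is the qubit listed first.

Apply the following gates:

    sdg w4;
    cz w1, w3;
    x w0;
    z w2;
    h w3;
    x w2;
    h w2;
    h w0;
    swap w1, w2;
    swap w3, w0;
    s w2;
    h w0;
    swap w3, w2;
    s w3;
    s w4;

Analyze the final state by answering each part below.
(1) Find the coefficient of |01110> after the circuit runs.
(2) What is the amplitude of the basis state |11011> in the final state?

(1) |01110> carries amplitude 0 in the final state.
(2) The final state's coefficient on |11011> equals 0.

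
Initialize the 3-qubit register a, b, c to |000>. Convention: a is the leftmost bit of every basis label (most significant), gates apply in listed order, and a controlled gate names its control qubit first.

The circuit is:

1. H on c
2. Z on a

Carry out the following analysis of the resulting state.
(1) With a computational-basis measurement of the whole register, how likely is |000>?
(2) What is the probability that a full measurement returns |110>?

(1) The probability of measuring |000> is 1/2.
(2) The probability of measuring |110> is 0.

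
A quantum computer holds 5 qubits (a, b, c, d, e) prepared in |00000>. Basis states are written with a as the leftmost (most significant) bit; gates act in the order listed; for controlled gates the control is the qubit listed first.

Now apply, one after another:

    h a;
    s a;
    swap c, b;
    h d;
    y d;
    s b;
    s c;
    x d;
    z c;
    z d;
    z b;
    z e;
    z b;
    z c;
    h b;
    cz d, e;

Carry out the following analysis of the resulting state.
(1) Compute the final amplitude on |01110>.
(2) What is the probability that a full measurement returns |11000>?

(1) |01110> carries amplitude 0 in the final state.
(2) A full measurement returns |11000> with probability 1/8.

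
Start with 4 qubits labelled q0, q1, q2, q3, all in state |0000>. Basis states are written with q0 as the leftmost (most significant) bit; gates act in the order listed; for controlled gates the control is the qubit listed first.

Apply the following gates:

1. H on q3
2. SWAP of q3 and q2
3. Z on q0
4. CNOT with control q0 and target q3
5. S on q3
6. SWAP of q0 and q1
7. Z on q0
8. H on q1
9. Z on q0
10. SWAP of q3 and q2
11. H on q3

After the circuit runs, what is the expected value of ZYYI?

In the final state, ZYYI has expectation 0.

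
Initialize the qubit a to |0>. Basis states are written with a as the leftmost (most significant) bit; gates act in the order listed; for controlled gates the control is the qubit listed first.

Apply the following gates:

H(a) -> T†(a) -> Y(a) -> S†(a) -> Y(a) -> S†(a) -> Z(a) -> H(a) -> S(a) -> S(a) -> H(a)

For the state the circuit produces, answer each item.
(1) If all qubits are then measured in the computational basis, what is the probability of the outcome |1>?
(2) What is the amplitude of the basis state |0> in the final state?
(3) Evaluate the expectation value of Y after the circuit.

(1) The probability of measuring |1> is 1/2.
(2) |0> carries amplitude sqrt(2)*exp(I*pi/4)/2 in the final state.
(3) The observable Y averages to -sqrt(2)/2.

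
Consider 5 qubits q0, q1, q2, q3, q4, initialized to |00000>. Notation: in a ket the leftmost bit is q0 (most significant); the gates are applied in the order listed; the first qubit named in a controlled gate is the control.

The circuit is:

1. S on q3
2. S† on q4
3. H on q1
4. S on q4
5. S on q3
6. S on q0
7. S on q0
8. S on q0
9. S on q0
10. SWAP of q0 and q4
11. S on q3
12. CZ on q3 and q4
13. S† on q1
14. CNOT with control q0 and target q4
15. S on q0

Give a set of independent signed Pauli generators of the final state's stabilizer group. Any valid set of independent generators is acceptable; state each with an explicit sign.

One valid set of independent stabilizer generators is -IYIII, +ZIIII, +IIZII, +IIIZI, +IIIIZ (any independent generating set of the same group is equally correct).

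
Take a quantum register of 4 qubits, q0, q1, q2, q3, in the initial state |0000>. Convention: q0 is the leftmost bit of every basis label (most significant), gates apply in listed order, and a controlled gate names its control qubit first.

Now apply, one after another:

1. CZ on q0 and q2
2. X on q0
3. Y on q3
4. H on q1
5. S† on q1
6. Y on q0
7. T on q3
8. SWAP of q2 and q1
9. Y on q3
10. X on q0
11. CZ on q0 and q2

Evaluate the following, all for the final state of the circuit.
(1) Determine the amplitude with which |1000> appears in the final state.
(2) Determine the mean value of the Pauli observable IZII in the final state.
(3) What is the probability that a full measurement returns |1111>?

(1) |1000> carries amplitude -sqrt(2)*exp(3*I*pi/4)/2 in the final state.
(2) The observable IZII averages to 1.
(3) A full measurement returns |1111> with probability 0.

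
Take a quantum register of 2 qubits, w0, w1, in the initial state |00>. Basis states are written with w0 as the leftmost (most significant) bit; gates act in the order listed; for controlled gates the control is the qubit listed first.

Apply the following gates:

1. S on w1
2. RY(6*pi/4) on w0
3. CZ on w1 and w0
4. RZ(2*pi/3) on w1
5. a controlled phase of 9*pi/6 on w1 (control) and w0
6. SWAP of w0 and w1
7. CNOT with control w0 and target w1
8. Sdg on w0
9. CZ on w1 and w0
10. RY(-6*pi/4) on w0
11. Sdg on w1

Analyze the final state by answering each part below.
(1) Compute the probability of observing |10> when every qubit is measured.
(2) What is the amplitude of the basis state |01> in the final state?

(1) Outcome |10> occurs with probability 1/4.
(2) The amplitude on |01> is exp(I*pi/6)/2.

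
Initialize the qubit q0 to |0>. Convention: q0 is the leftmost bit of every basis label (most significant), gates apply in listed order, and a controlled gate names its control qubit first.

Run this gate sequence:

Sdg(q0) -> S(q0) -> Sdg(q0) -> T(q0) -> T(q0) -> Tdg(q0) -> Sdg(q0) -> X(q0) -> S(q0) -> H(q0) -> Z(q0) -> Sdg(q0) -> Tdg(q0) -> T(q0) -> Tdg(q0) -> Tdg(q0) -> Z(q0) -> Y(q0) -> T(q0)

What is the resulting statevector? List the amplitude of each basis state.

The final amplitudes are sqrt(2)/2 on |0>, -sqrt(2)*exp(I*pi/4)/2 on |1>.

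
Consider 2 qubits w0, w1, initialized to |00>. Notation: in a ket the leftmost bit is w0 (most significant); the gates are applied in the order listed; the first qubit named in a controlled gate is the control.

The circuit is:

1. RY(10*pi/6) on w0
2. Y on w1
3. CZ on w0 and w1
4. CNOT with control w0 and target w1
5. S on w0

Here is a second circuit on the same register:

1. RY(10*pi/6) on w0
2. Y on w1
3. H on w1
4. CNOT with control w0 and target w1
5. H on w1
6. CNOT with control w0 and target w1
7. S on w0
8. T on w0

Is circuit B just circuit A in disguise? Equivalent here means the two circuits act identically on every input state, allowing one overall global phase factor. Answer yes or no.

No, they are not equivalent — no single phase factor reconciles the two unitaries.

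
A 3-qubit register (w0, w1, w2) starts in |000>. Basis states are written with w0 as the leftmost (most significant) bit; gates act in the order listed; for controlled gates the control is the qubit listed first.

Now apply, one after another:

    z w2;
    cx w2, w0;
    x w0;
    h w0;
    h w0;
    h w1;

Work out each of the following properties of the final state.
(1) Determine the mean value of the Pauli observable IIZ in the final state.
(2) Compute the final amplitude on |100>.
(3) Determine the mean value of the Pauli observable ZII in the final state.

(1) In the final state, IIZ has expectation 1. Key observation: gates 4-5 undo each other exactly, leaving only the rest of the circuit to track.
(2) The amplitude on |100> is sqrt(2)/2.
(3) In the final state, ZII has expectation -1.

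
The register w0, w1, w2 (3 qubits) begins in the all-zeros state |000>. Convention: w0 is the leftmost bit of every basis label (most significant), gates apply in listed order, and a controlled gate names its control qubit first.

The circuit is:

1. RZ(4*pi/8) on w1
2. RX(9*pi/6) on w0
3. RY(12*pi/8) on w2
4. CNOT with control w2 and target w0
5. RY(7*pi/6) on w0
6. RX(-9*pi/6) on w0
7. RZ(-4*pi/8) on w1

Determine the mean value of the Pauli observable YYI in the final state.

In the final state, YYI has expectation 0.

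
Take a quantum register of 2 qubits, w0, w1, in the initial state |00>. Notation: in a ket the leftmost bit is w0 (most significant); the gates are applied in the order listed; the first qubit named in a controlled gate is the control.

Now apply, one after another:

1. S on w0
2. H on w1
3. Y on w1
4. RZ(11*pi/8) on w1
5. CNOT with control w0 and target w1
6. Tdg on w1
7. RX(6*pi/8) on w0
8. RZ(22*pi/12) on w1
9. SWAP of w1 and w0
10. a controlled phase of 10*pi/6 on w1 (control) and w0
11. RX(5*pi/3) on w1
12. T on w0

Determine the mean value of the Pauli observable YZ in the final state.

The observable YZ averages to -sqrt(3*sqrt(2) + 6)/16 - sqrt(12 - 6*sqrt(2))/32 + sqrt(2 - sqrt(2))/16 + 3*sqrt(4 - 2*sqrt(2))/32 + sqrt(6*sqrt(2) + 12)/32 + 3*sqrt(2*sqrt(2) + 4)/32.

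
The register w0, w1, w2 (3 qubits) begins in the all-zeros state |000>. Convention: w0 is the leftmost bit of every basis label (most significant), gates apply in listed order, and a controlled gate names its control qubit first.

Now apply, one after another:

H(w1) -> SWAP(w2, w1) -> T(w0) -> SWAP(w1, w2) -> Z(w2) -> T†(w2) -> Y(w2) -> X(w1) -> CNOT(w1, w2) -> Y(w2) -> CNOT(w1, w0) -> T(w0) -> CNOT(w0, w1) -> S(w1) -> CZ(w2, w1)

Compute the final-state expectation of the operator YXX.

In the final state, YXX has expectation 0.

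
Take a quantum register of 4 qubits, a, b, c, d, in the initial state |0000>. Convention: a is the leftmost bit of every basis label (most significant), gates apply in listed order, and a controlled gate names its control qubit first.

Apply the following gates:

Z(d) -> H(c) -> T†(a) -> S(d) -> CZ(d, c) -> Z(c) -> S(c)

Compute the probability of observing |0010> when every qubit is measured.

The probability of measuring |0010> is 1/2.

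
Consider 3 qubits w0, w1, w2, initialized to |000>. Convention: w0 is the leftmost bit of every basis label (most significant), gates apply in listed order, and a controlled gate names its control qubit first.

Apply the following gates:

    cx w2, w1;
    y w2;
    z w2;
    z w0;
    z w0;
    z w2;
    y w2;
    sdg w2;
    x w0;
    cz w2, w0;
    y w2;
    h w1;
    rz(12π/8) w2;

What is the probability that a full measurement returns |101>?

Outcome |101> occurs with probability 1/2. Key observation: the block from step 2 through step 7 cancels to the identity and can be dropped.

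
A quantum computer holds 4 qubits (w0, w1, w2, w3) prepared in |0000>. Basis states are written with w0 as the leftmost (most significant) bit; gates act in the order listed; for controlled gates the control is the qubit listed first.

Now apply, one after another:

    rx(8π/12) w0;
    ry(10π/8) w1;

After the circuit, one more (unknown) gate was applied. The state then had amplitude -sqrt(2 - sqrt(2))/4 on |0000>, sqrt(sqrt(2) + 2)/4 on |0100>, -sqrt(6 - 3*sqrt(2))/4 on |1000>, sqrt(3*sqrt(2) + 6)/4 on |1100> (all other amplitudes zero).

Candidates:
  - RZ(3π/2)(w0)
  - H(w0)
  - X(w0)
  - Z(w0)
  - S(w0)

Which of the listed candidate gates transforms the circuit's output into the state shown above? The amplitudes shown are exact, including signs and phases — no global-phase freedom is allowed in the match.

The applied gate was S(w0).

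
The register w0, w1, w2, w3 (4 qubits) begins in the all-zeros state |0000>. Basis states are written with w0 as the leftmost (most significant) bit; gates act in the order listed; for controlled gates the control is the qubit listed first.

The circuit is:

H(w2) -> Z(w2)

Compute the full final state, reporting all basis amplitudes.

The resulting statevector has amplitude sqrt(2)/2 on |0000>, -sqrt(2)/2 on |0010>, and 0 on every other basis state.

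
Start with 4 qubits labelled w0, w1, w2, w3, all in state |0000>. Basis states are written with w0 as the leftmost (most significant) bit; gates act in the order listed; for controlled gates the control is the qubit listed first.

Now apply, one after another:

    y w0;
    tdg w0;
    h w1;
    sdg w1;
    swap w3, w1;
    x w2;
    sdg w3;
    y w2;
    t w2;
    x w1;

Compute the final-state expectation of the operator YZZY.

In the final state, YZZY has expectation 0.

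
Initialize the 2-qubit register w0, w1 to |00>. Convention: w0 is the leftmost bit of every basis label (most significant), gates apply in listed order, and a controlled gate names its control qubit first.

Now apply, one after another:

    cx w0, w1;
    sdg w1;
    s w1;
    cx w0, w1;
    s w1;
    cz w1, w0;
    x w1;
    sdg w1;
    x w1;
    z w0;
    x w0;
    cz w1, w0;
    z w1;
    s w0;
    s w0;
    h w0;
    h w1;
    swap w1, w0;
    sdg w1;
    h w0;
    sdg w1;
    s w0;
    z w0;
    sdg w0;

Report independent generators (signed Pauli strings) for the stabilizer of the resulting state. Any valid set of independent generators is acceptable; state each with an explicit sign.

The stabilizer group can be generated by +IX, +ZI, among other valid generating sets. Key observation: the block from step 1 through step 4 cancels to the identity and can be dropped.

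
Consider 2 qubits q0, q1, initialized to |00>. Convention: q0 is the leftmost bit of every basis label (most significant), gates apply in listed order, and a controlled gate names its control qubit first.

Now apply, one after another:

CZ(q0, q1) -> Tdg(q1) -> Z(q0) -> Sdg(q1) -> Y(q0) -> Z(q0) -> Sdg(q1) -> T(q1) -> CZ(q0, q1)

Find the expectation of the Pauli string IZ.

In the final state, IZ has expectation 1.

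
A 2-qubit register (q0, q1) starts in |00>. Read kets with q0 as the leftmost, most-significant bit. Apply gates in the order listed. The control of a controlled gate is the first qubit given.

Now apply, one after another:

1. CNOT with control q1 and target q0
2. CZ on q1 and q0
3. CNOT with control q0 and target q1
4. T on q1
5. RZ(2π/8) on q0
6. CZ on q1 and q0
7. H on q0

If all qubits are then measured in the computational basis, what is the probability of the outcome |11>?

Outcome |11> occurs with probability 0.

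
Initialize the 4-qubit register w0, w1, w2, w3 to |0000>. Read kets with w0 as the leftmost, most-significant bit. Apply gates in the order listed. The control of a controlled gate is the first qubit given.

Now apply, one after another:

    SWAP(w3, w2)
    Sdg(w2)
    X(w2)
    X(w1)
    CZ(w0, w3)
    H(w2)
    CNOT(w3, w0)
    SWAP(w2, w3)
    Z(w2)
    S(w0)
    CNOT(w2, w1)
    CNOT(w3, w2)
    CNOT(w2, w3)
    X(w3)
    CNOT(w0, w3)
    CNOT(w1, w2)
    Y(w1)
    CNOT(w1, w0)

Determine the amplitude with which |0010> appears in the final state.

The amplitude on |0010> is 0.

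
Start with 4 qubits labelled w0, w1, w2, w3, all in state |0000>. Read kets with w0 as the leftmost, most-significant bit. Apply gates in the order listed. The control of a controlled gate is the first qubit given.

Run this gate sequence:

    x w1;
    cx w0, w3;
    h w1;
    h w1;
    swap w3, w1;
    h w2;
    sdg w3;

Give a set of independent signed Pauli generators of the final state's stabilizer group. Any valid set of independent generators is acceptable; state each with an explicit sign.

The stabilizer group can be generated by +IIXI, +ZIII, +IZII, -IIIZ, among other valid generating sets.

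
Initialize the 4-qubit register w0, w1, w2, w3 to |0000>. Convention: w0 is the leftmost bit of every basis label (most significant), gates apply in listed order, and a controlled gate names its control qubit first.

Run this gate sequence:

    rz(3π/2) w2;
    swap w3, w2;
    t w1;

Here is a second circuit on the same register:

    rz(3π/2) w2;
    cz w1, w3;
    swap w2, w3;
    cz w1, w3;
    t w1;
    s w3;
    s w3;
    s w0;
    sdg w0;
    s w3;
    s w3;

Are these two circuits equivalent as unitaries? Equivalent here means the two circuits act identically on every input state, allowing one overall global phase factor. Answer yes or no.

No: there is an input state on which the two circuits produce genuinely different outputs (not merely differing by a phase).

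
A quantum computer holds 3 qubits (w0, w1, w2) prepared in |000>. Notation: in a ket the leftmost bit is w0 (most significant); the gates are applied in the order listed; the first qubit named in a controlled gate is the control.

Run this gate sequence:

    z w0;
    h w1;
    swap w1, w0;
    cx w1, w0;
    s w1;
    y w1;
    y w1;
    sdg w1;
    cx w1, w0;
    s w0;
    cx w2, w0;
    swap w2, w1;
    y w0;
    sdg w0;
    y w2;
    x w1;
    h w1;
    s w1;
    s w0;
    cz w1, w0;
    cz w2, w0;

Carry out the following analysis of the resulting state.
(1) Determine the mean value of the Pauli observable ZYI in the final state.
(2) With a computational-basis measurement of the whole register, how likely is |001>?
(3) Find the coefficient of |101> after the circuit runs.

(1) In the final state, ZYI has expectation -1. Key observation: the block from step 5 through step 8 cancels to the identity and can be dropped.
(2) The probability of measuring |001> is 1/4.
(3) The final state's coefficient on |101> equals 1/2.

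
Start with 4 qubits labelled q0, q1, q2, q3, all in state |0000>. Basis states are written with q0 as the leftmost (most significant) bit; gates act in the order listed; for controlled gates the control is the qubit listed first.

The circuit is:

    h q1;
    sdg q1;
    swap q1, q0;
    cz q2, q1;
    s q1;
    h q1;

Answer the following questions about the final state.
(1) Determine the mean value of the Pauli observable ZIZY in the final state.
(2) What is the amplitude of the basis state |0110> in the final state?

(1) The observable ZIZY averages to 0.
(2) The amplitude on |0110> is 0.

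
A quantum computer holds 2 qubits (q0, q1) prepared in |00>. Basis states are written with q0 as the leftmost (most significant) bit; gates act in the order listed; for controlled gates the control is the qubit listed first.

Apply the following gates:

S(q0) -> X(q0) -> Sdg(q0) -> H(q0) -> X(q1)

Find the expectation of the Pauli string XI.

In the final state, XI has expectation -1.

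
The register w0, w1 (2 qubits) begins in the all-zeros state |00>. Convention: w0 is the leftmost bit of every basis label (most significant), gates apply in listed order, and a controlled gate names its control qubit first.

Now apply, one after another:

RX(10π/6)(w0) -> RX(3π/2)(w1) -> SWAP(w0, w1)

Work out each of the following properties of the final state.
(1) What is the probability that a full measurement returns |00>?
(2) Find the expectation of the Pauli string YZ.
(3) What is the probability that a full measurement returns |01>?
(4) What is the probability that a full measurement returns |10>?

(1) A full measurement returns |00> with probability 3/8.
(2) In the final state, YZ has expectation 1/2.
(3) Outcome |01> occurs with probability 1/8.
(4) Outcome |10> occurs with probability 3/8.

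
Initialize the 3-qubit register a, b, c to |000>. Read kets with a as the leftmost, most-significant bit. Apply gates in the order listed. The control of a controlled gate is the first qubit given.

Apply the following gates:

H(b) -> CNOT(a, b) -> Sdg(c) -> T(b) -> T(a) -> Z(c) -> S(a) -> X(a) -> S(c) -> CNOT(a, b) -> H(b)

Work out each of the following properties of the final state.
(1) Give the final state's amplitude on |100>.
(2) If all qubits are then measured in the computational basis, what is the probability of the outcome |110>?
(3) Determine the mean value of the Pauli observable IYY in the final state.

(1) The final state's coefficient on |100> equals 1/2 + exp(I*pi/4)/2.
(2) Outcome |110> occurs with probability 1/2 - sqrt(2)/4.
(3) The observable IYY averages to 0.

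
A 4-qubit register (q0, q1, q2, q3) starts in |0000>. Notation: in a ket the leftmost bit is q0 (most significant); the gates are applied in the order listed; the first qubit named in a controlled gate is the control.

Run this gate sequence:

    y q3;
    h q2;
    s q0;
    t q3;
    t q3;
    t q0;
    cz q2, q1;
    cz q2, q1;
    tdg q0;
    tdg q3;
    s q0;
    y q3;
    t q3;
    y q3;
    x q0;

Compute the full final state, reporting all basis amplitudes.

The final amplitudes are sqrt(2)*exp(3*I*pi/4)/2 on |1001>, sqrt(2)*exp(3*I*pi/4)/2 on |1011>, and 0 on every other basis state. Key observation: steps 5-10 multiply out to the identity, so the circuit reduces to the remaining gates.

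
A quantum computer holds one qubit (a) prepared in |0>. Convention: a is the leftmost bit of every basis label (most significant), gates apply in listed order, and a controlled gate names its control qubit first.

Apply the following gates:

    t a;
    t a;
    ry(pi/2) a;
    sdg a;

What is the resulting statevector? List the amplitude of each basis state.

The resulting statevector has amplitude sqrt(2)/2 on |0>, -sqrt(2)*I/2 on |1>.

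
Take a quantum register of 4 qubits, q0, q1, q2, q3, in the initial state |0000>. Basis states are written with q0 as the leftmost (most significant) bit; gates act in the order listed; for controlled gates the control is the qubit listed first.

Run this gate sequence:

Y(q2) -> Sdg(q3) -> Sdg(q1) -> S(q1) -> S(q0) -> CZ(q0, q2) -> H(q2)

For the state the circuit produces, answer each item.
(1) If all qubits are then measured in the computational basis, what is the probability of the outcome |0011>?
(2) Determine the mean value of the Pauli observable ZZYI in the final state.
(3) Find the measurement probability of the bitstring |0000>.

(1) The probability of measuring |0011> is 0.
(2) The expectation value of ZZYI is 0.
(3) The probability of measuring |0000> is 1/2.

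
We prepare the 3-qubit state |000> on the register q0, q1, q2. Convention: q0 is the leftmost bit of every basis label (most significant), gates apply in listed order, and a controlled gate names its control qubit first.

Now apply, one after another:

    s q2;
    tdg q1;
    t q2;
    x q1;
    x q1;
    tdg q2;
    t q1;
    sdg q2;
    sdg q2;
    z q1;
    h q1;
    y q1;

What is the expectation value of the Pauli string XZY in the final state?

The expectation value of XZY is 0. Key observation: the block from step 1 through step 8 cancels to the identity and can be dropped.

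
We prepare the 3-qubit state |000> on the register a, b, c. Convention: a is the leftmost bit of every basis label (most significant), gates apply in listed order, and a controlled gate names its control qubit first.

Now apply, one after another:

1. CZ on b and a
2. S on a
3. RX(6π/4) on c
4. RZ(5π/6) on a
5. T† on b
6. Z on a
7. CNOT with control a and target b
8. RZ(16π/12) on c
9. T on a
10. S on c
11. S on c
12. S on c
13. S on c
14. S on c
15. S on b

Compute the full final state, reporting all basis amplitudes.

The resulting statevector has amplitude -sqrt(2)*exp(11*I*pi/12)/2 on |000>, sqrt(2)*exp(I*pi/4)/2 on |001>, and 0 on every other basis state. Key observation: gates 10-13 undo each other exactly, leaving only the rest of the circuit to track.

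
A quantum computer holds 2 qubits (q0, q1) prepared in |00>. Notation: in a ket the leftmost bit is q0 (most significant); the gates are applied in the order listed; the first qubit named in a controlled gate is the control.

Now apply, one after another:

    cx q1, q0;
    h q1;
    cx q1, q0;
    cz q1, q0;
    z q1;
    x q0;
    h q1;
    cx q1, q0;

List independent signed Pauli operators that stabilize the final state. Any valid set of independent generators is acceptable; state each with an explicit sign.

One valid set of independent stabilizer generators is +XZ, +ZX (any independent generating set of the same group is equally correct).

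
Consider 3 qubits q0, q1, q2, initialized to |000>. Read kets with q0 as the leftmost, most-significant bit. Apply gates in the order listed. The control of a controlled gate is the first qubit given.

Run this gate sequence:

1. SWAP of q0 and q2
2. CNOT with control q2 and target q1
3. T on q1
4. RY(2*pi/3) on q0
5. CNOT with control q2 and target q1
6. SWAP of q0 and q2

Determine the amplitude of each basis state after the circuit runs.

The resulting statevector has amplitude 1/2 on |000>, sqrt(3)/2 on |001>, and 0 on every other basis state.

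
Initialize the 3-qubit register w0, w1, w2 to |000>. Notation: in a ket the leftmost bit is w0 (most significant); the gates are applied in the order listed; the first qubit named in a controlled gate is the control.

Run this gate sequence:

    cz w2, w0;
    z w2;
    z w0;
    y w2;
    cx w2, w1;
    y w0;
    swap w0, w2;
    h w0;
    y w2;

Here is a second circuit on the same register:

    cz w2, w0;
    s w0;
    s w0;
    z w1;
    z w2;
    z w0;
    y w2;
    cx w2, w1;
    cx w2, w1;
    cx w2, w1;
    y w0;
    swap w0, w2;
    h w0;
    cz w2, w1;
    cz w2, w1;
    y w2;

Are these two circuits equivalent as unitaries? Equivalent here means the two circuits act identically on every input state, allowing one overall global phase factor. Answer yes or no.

No — the two circuits implement different unitaries, even allowing a global phase.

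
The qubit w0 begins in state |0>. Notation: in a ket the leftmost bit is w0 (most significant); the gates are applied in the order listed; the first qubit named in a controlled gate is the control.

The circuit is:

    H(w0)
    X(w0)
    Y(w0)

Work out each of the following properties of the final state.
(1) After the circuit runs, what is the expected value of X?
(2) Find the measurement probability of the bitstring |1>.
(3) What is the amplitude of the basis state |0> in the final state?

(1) The expectation value of X is -1.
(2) The probability of measuring |1> is 1/2.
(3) |0> carries amplitude -sqrt(2)*I/2 in the final state.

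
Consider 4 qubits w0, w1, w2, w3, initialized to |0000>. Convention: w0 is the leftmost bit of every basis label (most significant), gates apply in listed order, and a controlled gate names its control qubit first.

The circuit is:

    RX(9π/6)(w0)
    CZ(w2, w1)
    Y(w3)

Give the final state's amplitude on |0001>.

The final state's coefficient on |0001> equals -sqrt(2)*I/2.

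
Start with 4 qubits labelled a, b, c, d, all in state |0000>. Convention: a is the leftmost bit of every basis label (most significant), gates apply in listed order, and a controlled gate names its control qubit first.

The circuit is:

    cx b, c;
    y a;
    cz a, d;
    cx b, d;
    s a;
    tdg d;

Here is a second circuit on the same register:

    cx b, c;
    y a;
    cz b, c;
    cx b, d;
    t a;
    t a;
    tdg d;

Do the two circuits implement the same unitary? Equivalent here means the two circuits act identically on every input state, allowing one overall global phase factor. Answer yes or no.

No — the two circuits implement different unitaries, even allowing a global phase.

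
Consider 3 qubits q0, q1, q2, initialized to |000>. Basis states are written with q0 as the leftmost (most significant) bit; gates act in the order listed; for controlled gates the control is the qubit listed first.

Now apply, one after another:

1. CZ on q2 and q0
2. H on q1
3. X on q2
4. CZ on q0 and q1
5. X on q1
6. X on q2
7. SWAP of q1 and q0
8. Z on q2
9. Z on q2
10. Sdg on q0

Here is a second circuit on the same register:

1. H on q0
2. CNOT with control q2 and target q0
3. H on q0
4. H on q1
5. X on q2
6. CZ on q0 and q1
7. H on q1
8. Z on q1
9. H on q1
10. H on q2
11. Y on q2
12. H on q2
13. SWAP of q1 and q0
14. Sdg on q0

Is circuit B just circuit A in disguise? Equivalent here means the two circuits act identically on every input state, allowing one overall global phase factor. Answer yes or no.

No, they are not equivalent — no single phase factor reconciles the two unitaries.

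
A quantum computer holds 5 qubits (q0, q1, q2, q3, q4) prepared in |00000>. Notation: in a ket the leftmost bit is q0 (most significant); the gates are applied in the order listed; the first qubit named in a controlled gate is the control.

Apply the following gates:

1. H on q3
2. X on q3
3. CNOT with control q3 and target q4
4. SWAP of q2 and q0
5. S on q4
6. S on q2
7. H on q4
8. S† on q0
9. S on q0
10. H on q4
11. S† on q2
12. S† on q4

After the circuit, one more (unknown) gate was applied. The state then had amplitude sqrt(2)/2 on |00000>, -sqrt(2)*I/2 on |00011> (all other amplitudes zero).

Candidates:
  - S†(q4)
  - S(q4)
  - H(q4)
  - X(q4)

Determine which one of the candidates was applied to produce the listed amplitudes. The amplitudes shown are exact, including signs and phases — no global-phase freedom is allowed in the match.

It was S†(q4) that produced the state shown. Key observation: steps 5-12 multiply out to the identity, so the circuit reduces to the remaining gates.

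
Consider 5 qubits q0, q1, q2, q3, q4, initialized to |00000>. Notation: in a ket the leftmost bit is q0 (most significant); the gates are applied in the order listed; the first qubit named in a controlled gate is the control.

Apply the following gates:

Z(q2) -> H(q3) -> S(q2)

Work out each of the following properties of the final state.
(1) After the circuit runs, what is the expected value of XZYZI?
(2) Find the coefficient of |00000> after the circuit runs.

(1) The observable XZYZI averages to 0.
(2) The final state's coefficient on |00000> equals sqrt(2)/2.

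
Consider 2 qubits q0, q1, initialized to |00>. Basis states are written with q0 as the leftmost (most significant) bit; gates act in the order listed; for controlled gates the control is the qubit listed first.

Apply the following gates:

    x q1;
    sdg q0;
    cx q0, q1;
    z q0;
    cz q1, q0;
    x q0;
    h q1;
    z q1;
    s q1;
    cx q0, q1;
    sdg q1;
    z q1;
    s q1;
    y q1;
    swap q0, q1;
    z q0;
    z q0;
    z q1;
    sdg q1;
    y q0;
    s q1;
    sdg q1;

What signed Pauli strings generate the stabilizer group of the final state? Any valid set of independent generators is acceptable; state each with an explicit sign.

The stabilizer group can be generated by +YI, -IZ, among other valid generating sets.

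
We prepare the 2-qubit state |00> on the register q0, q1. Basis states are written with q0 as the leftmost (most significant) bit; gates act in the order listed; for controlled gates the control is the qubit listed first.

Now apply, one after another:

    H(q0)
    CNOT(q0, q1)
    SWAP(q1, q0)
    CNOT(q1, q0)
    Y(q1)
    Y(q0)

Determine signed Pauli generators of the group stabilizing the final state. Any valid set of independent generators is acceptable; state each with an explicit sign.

One valid set of independent stabilizer generators is -IX, -ZI (any independent generating set of the same group is equally correct).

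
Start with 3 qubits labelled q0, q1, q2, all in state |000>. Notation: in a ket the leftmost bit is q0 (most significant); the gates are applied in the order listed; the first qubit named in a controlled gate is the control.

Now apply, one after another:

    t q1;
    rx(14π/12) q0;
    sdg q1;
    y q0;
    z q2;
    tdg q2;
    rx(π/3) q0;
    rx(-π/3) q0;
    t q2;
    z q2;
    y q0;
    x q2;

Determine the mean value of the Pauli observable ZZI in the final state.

The observable ZZI averages to -sqrt(3)/2. Key observation: gates 4-11 undo each other exactly, leaving only the rest of the circuit to track.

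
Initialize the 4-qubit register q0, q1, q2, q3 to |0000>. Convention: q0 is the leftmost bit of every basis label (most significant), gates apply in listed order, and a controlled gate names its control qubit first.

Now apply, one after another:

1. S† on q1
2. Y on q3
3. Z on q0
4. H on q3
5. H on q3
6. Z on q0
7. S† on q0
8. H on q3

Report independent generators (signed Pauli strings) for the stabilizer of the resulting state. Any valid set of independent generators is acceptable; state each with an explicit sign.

The stabilizer group can be generated by -IIIX, +ZIII, +IZII, +IIZI, among other valid generating sets. Key observation: steps 3-6 multiply out to the identity, so the circuit reduces to the remaining gates.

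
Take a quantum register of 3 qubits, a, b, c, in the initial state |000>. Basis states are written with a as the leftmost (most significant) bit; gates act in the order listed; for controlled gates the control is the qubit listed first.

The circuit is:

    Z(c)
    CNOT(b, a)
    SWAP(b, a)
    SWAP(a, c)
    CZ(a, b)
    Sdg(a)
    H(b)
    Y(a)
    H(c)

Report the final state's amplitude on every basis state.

After the circuit, the state carries amplitude 0 on |000>, 0 on |001>, 0 on |010>, 0 on |011>, I/2 on |100>, I/2 on |101>, I/2 on |110>, I/2 on |111>.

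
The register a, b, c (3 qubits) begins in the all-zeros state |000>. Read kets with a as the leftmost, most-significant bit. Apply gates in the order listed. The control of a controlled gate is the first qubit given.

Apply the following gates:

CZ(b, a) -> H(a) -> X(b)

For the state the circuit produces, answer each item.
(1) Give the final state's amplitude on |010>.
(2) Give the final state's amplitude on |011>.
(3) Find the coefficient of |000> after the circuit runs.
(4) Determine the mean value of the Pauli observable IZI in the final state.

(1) The amplitude on |010> is sqrt(2)/2.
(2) The final state's coefficient on |011> equals 0.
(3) The amplitude on |000> is 0.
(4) The observable IZI averages to -1.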